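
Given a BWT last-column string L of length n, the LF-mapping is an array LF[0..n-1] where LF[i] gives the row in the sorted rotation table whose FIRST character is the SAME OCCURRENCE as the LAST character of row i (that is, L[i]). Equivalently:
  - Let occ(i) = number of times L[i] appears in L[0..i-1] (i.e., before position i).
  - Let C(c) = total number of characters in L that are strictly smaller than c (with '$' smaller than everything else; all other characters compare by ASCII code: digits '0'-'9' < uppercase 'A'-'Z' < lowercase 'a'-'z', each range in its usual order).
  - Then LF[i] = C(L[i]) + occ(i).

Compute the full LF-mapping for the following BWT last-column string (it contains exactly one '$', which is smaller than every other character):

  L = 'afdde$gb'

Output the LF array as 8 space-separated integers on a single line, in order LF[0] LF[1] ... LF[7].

Char counts: '$':1, 'a':1, 'b':1, 'd':2, 'e':1, 'f':1, 'g':1
C (first-col start): C('$')=0, C('a')=1, C('b')=2, C('d')=3, C('e')=5, C('f')=6, C('g')=7
L[0]='a': occ=0, LF[0]=C('a')+0=1+0=1
L[1]='f': occ=0, LF[1]=C('f')+0=6+0=6
L[2]='d': occ=0, LF[2]=C('d')+0=3+0=3
L[3]='d': occ=1, LF[3]=C('d')+1=3+1=4
L[4]='e': occ=0, LF[4]=C('e')+0=5+0=5
L[5]='$': occ=0, LF[5]=C('$')+0=0+0=0
L[6]='g': occ=0, LF[6]=C('g')+0=7+0=7
L[7]='b': occ=0, LF[7]=C('b')+0=2+0=2

Answer: 1 6 3 4 5 0 7 2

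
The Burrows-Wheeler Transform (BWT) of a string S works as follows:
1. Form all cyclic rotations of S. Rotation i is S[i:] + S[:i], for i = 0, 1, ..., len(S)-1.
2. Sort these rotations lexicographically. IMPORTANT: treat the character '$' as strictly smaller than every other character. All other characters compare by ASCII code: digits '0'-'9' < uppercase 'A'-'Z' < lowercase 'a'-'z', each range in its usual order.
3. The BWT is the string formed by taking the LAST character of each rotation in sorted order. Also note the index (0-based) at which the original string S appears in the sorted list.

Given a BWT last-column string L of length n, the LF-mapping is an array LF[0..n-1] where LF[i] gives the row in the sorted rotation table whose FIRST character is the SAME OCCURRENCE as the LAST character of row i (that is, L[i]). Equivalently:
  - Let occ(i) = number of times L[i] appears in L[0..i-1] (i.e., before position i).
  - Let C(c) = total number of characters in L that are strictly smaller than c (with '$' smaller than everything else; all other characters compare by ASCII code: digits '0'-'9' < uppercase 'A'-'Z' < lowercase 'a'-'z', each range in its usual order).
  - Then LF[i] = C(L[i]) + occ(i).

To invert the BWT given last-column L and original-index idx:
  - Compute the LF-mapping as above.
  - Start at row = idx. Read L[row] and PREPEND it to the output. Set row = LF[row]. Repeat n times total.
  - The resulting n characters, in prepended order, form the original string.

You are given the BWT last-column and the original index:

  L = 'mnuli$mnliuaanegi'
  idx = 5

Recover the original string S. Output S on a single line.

Answer: iguanamillennium$

Derivation:
LF mapping: 10 12 15 8 5 0 11 13 9 6 16 1 2 14 3 4 7
Walk LF starting at row 5, prepending L[row]:
  step 1: row=5, L[5]='$', prepend. Next row=LF[5]=0
  step 2: row=0, L[0]='m', prepend. Next row=LF[0]=10
  step 3: row=10, L[10]='u', prepend. Next row=LF[10]=16
  step 4: row=16, L[16]='i', prepend. Next row=LF[16]=7
  step 5: row=7, L[7]='n', prepend. Next row=LF[7]=13
  step 6: row=13, L[13]='n', prepend. Next row=LF[13]=14
  step 7: row=14, L[14]='e', prepend. Next row=LF[14]=3
  step 8: row=3, L[3]='l', prepend. Next row=LF[3]=8
  step 9: row=8, L[8]='l', prepend. Next row=LF[8]=9
  step 10: row=9, L[9]='i', prepend. Next row=LF[9]=6
  step 11: row=6, L[6]='m', prepend. Next row=LF[6]=11
  step 12: row=11, L[11]='a', prepend. Next row=LF[11]=1
  step 13: row=1, L[1]='n', prepend. Next row=LF[1]=12
  step 14: row=12, L[12]='a', prepend. Next row=LF[12]=2
  step 15: row=2, L[2]='u', prepend. Next row=LF[2]=15
  step 16: row=15, L[15]='g', prepend. Next row=LF[15]=4
  step 17: row=4, L[4]='i', prepend. Next row=LF[4]=5
Reversed output: iguanamillennium$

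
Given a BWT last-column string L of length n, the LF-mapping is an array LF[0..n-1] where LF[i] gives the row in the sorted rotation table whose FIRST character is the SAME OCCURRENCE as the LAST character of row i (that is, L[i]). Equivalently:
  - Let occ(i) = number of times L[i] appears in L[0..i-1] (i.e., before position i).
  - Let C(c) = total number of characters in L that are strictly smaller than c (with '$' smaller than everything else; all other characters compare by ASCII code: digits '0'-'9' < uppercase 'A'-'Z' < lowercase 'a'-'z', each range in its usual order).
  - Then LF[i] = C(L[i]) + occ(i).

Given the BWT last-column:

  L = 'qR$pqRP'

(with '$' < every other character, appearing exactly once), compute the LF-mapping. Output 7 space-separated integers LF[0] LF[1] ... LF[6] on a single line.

Answer: 5 2 0 4 6 3 1

Derivation:
Char counts: '$':1, 'P':1, 'R':2, 'p':1, 'q':2
C (first-col start): C('$')=0, C('P')=1, C('R')=2, C('p')=4, C('q')=5
L[0]='q': occ=0, LF[0]=C('q')+0=5+0=5
L[1]='R': occ=0, LF[1]=C('R')+0=2+0=2
L[2]='$': occ=0, LF[2]=C('$')+0=0+0=0
L[3]='p': occ=0, LF[3]=C('p')+0=4+0=4
L[4]='q': occ=1, LF[4]=C('q')+1=5+1=6
L[5]='R': occ=1, LF[5]=C('R')+1=2+1=3
L[6]='P': occ=0, LF[6]=C('P')+0=1+0=1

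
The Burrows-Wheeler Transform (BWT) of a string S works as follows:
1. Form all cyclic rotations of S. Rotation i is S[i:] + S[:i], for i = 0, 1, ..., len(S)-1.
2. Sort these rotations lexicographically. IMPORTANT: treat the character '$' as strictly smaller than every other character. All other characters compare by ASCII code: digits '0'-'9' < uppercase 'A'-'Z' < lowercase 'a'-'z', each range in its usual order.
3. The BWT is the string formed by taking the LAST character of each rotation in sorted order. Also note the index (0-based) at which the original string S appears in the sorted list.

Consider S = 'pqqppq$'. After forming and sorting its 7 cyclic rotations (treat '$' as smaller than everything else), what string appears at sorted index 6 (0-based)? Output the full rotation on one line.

All 7 rotations (rotation i = S[i:]+S[:i]):
  rot[0] = pqqppq$
  rot[1] = qqppq$p
  rot[2] = qppq$pq
  rot[3] = ppq$pqq
  rot[4] = pq$pqqp
  rot[5] = q$pqqpp
  rot[6] = $pqqppq
Sorted (with $ < everything):
  sorted[0] = $pqqppq
  sorted[1] = ppq$pqq
  sorted[2] = pq$pqqp
  sorted[3] = pqqppq$
  sorted[4] = q$pqqpp
  sorted[5] = qppq$pq
  sorted[6] = qqppq$p
sorted[6] = qqppq$p

Answer: qqppq$p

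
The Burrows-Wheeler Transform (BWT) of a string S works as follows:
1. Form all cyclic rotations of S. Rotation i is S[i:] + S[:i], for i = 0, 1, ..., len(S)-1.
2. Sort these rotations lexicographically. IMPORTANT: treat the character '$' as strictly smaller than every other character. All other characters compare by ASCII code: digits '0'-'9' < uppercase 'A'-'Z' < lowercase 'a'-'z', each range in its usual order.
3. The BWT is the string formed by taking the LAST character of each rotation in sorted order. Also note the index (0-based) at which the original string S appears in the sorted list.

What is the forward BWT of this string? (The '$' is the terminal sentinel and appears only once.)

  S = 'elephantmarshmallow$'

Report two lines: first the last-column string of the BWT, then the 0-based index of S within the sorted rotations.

Answer: wmhm$lpsealhtalearno
4

Derivation:
All 20 rotations (rotation i = S[i:]+S[:i]):
  rot[0] = elephantmarshmallow$
  rot[1] = lephantmarshmallow$e
  rot[2] = ephantmarshmallow$el
  rot[3] = phantmarshmallow$ele
  rot[4] = hantmarshmallow$elep
  rot[5] = antmarshmallow$eleph
  rot[6] = ntmarshmallow$elepha
  rot[7] = tmarshmallow$elephan
  rot[8] = marshmallow$elephant
  rot[9] = arshmallow$elephantm
  rot[10] = rshmallow$elephantma
  rot[11] = shmallow$elephantmar
  rot[12] = hmallow$elephantmars
  rot[13] = mallow$elephantmarsh
  rot[14] = allow$elephantmarshm
  rot[15] = llow$elephantmarshma
  rot[16] = low$elephantmarshmal
  rot[17] = ow$elephantmarshmall
  rot[18] = w$elephantmarshmallo
  rot[19] = $elephantmarshmallow
Sorted (with $ < everything):
  sorted[0] = $elephantmarshmallow  (last char: 'w')
  sorted[1] = allow$elephantmarshm  (last char: 'm')
  sorted[2] = antmarshmallow$eleph  (last char: 'h')
  sorted[3] = arshmallow$elephantm  (last char: 'm')
  sorted[4] = elephantmarshmallow$  (last char: '$')
  sorted[5] = ephantmarshmallow$el  (last char: 'l')
  sorted[6] = hantmarshmallow$elep  (last char: 'p')
  sorted[7] = hmallow$elephantmars  (last char: 's')
  sorted[8] = lephantmarshmallow$e  (last char: 'e')
  sorted[9] = llow$elephantmarshma  (last char: 'a')
  sorted[10] = low$elephantmarshmal  (last char: 'l')
  sorted[11] = mallow$elephantmarsh  (last char: 'h')
  sorted[12] = marshmallow$elephant  (last char: 't')
  sorted[13] = ntmarshmallow$elepha  (last char: 'a')
  sorted[14] = ow$elephantmarshmall  (last char: 'l')
  sorted[15] = phantmarshmallow$ele  (last char: 'e')
  sorted[16] = rshmallow$elephantma  (last char: 'a')
  sorted[17] = shmallow$elephantmar  (last char: 'r')
  sorted[18] = tmarshmallow$elephan  (last char: 'n')
  sorted[19] = w$elephantmarshmallo  (last char: 'o')
Last column: wmhm$lpsealhtalearno
Original string S is at sorted index 4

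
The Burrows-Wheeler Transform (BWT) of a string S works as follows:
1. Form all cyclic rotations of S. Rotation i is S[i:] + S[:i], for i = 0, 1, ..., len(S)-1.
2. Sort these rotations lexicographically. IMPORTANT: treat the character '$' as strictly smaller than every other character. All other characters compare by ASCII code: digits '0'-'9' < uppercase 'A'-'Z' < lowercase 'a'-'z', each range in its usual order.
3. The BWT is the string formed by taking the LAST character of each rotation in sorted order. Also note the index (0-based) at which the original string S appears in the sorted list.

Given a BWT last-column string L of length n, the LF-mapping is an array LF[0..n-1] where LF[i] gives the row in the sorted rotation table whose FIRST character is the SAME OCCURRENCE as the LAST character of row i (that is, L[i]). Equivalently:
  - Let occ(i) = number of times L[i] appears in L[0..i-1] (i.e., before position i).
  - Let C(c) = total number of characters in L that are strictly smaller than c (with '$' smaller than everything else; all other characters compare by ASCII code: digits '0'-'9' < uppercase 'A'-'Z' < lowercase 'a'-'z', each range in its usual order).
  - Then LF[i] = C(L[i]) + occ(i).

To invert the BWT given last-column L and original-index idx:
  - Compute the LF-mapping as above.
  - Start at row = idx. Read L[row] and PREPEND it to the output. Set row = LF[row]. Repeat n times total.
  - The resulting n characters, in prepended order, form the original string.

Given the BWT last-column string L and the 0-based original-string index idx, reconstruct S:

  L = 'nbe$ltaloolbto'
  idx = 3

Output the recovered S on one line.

LF mapping: 8 2 4 0 5 12 1 6 9 10 7 3 13 11
Walk LF starting at row 3, prepending L[row]:
  step 1: row=3, L[3]='$', prepend. Next row=LF[3]=0
  step 2: row=0, L[0]='n', prepend. Next row=LF[0]=8
  step 3: row=8, L[8]='o', prepend. Next row=LF[8]=9
  step 4: row=9, L[9]='o', prepend. Next row=LF[9]=10
  step 5: row=10, L[10]='l', prepend. Next row=LF[10]=7
  step 6: row=7, L[7]='l', prepend. Next row=LF[7]=6
  step 7: row=6, L[6]='a', prepend. Next row=LF[6]=1
  step 8: row=1, L[1]='b', prepend. Next row=LF[1]=2
  step 9: row=2, L[2]='e', prepend. Next row=LF[2]=4
  step 10: row=4, L[4]='l', prepend. Next row=LF[4]=5
  step 11: row=5, L[5]='t', prepend. Next row=LF[5]=12
  step 12: row=12, L[12]='t', prepend. Next row=LF[12]=13
  step 13: row=13, L[13]='o', prepend. Next row=LF[13]=11
  step 14: row=11, L[11]='b', prepend. Next row=LF[11]=3
Reversed output: bottleballoon$

Answer: bottleballoon$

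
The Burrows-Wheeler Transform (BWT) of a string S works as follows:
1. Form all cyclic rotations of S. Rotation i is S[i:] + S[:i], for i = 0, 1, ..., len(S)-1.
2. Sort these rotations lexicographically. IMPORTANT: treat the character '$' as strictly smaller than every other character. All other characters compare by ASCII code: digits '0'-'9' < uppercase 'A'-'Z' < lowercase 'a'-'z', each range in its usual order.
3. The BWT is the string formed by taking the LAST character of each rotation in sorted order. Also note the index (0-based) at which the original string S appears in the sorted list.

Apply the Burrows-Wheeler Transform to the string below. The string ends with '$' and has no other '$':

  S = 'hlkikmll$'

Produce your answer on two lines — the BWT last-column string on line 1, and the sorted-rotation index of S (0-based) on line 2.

All 9 rotations (rotation i = S[i:]+S[:i]):
  rot[0] = hlkikmll$
  rot[1] = lkikmll$h
  rot[2] = kikmll$hl
  rot[3] = ikmll$hlk
  rot[4] = kmll$hlki
  rot[5] = mll$hlkik
  rot[6] = ll$hlkikm
  rot[7] = l$hlkikml
  rot[8] = $hlkikmll
Sorted (with $ < everything):
  sorted[0] = $hlkikmll  (last char: 'l')
  sorted[1] = hlkikmll$  (last char: '$')
  sorted[2] = ikmll$hlk  (last char: 'k')
  sorted[3] = kikmll$hl  (last char: 'l')
  sorted[4] = kmll$hlki  (last char: 'i')
  sorted[5] = l$hlkikml  (last char: 'l')
  sorted[6] = lkikmll$h  (last char: 'h')
  sorted[7] = ll$hlkikm  (last char: 'm')
  sorted[8] = mll$hlkik  (last char: 'k')
Last column: l$klilhmk
Original string S is at sorted index 1

Answer: l$klilhmk
1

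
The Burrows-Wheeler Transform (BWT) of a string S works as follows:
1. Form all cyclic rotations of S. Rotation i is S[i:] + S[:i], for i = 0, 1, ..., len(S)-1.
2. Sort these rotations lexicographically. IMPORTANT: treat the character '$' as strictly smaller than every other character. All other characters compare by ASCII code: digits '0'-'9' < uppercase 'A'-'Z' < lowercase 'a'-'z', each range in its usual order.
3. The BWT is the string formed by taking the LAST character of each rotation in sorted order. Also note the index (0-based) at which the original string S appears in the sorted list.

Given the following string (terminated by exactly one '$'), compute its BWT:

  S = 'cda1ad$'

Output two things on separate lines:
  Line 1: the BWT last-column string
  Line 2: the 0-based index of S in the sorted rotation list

Answer: dad1$ac
4

Derivation:
All 7 rotations (rotation i = S[i:]+S[:i]):
  rot[0] = cda1ad$
  rot[1] = da1ad$c
  rot[2] = a1ad$cd
  rot[3] = 1ad$cda
  rot[4] = ad$cda1
  rot[5] = d$cda1a
  rot[6] = $cda1ad
Sorted (with $ < everything):
  sorted[0] = $cda1ad  (last char: 'd')
  sorted[1] = 1ad$cda  (last char: 'a')
  sorted[2] = a1ad$cd  (last char: 'd')
  sorted[3] = ad$cda1  (last char: '1')
  sorted[4] = cda1ad$  (last char: '$')
  sorted[5] = d$cda1a  (last char: 'a')
  sorted[6] = da1ad$c  (last char: 'c')
Last column: dad1$ac
Original string S is at sorted index 4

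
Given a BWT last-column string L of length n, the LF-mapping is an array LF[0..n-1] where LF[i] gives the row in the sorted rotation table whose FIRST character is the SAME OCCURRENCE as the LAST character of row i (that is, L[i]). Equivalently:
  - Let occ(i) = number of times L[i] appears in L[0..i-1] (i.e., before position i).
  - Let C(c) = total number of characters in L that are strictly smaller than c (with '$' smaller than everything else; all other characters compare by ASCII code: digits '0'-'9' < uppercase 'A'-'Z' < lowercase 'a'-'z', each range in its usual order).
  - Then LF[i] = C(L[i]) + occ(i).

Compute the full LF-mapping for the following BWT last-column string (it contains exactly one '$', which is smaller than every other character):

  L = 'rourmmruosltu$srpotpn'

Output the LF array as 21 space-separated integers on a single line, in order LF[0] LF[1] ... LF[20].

Answer: 10 5 18 11 2 3 12 19 6 14 1 16 20 0 15 13 8 7 17 9 4

Derivation:
Char counts: '$':1, 'l':1, 'm':2, 'n':1, 'o':3, 'p':2, 'r':4, 's':2, 't':2, 'u':3
C (first-col start): C('$')=0, C('l')=1, C('m')=2, C('n')=4, C('o')=5, C('p')=8, C('r')=10, C('s')=14, C('t')=16, C('u')=18
L[0]='r': occ=0, LF[0]=C('r')+0=10+0=10
L[1]='o': occ=0, LF[1]=C('o')+0=5+0=5
L[2]='u': occ=0, LF[2]=C('u')+0=18+0=18
L[3]='r': occ=1, LF[3]=C('r')+1=10+1=11
L[4]='m': occ=0, LF[4]=C('m')+0=2+0=2
L[5]='m': occ=1, LF[5]=C('m')+1=2+1=3
L[6]='r': occ=2, LF[6]=C('r')+2=10+2=12
L[7]='u': occ=1, LF[7]=C('u')+1=18+1=19
L[8]='o': occ=1, LF[8]=C('o')+1=5+1=6
L[9]='s': occ=0, LF[9]=C('s')+0=14+0=14
L[10]='l': occ=0, LF[10]=C('l')+0=1+0=1
L[11]='t': occ=0, LF[11]=C('t')+0=16+0=16
L[12]='u': occ=2, LF[12]=C('u')+2=18+2=20
L[13]='$': occ=0, LF[13]=C('$')+0=0+0=0
L[14]='s': occ=1, LF[14]=C('s')+1=14+1=15
L[15]='r': occ=3, LF[15]=C('r')+3=10+3=13
L[16]='p': occ=0, LF[16]=C('p')+0=8+0=8
L[17]='o': occ=2, LF[17]=C('o')+2=5+2=7
L[18]='t': occ=1, LF[18]=C('t')+1=16+1=17
L[19]='p': occ=1, LF[19]=C('p')+1=8+1=9
L[20]='n': occ=0, LF[20]=C('n')+0=4+0=4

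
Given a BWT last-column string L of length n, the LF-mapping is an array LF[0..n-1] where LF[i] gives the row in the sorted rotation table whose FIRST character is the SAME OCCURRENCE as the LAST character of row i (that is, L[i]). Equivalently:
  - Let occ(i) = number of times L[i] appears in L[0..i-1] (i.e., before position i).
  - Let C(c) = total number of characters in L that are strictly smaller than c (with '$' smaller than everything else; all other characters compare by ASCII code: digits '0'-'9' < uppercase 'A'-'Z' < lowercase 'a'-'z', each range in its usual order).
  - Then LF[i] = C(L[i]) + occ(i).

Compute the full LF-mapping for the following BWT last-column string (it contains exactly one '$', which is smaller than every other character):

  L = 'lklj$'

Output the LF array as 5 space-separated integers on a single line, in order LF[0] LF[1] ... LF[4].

Char counts: '$':1, 'j':1, 'k':1, 'l':2
C (first-col start): C('$')=0, C('j')=1, C('k')=2, C('l')=3
L[0]='l': occ=0, LF[0]=C('l')+0=3+0=3
L[1]='k': occ=0, LF[1]=C('k')+0=2+0=2
L[2]='l': occ=1, LF[2]=C('l')+1=3+1=4
L[3]='j': occ=0, LF[3]=C('j')+0=1+0=1
L[4]='$': occ=0, LF[4]=C('$')+0=0+0=0

Answer: 3 2 4 1 0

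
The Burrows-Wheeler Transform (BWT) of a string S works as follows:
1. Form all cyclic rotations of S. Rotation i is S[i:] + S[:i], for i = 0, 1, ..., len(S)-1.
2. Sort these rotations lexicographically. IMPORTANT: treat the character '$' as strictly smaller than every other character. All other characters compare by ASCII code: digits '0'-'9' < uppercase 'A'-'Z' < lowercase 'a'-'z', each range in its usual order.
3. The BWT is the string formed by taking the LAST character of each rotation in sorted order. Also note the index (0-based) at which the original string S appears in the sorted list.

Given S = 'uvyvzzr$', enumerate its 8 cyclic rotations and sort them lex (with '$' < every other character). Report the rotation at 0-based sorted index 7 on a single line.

All 8 rotations (rotation i = S[i:]+S[:i]):
  rot[0] = uvyvzzr$
  rot[1] = vyvzzr$u
  rot[2] = yvzzr$uv
  rot[3] = vzzr$uvy
  rot[4] = zzr$uvyv
  rot[5] = zr$uvyvz
  rot[6] = r$uvyvzz
  rot[7] = $uvyvzzr
Sorted (with $ < everything):
  sorted[0] = $uvyvzzr
  sorted[1] = r$uvyvzz
  sorted[2] = uvyvzzr$
  sorted[3] = vyvzzr$u
  sorted[4] = vzzr$uvy
  sorted[5] = yvzzr$uv
  sorted[6] = zr$uvyvz
  sorted[7] = zzr$uvyv
sorted[7] = zzr$uvyv

Answer: zzr$uvyv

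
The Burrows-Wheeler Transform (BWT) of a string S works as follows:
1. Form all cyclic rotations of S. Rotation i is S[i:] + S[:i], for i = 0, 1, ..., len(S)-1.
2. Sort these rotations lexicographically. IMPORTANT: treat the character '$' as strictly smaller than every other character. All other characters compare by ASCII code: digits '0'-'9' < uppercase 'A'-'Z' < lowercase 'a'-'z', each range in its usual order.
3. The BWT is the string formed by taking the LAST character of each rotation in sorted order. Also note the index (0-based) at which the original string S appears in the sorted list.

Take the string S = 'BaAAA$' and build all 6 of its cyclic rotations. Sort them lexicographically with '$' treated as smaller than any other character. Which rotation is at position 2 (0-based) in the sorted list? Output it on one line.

Answer: AA$BaA

Derivation:
All 6 rotations (rotation i = S[i:]+S[:i]):
  rot[0] = BaAAA$
  rot[1] = aAAA$B
  rot[2] = AAA$Ba
  rot[3] = AA$BaA
  rot[4] = A$BaAA
  rot[5] = $BaAAA
Sorted (with $ < everything):
  sorted[0] = $BaAAA
  sorted[1] = A$BaAA
  sorted[2] = AA$BaA
  sorted[3] = AAA$Ba
  sorted[4] = BaAAA$
  sorted[5] = aAAA$B
sorted[2] = AA$BaA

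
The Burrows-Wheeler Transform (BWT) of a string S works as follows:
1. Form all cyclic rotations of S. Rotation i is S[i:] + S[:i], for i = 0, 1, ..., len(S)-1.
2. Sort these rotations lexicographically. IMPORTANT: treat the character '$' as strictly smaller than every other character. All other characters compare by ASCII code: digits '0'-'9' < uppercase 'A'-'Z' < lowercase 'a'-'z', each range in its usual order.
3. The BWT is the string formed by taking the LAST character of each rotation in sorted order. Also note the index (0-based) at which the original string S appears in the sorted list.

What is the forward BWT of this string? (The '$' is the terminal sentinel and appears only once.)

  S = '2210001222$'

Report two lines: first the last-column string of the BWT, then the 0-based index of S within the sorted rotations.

All 11 rotations (rotation i = S[i:]+S[:i]):
  rot[0] = 2210001222$
  rot[1] = 210001222$2
  rot[2] = 10001222$22
  rot[3] = 0001222$221
  rot[4] = 001222$2210
  rot[5] = 01222$22100
  rot[6] = 1222$221000
  rot[7] = 222$2210001
  rot[8] = 22$22100012
  rot[9] = 2$221000122
  rot[10] = $2210001222
Sorted (with $ < everything):
  sorted[0] = $2210001222  (last char: '2')
  sorted[1] = 0001222$221  (last char: '1')
  sorted[2] = 001222$2210  (last char: '0')
  sorted[3] = 01222$22100  (last char: '0')
  sorted[4] = 10001222$22  (last char: '2')
  sorted[5] = 1222$221000  (last char: '0')
  sorted[6] = 2$221000122  (last char: '2')
  sorted[7] = 210001222$2  (last char: '2')
  sorted[8] = 22$22100012  (last char: '2')
  sorted[9] = 2210001222$  (last char: '$')
  sorted[10] = 222$2210001  (last char: '1')
Last column: 210020222$1
Original string S is at sorted index 9

Answer: 210020222$1
9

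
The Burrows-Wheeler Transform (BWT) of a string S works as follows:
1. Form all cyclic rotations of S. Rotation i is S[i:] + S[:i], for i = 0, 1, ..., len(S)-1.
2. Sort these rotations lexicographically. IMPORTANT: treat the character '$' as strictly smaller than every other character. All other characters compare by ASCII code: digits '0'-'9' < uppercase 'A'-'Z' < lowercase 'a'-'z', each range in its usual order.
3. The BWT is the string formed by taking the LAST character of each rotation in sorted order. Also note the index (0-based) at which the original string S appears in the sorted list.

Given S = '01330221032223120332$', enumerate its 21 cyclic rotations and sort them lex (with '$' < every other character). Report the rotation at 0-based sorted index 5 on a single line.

All 21 rotations (rotation i = S[i:]+S[:i]):
  rot[0] = 01330221032223120332$
  rot[1] = 1330221032223120332$0
  rot[2] = 330221032223120332$01
  rot[3] = 30221032223120332$013
  rot[4] = 0221032223120332$0133
  rot[5] = 221032223120332$01330
  rot[6] = 21032223120332$013302
  rot[7] = 1032223120332$0133022
  rot[8] = 032223120332$01330221
  rot[9] = 32223120332$013302210
  rot[10] = 2223120332$0133022103
  rot[11] = 223120332$01330221032
  rot[12] = 23120332$013302210322
  rot[13] = 3120332$0133022103222
  rot[14] = 120332$01330221032223
  rot[15] = 20332$013302210322231
  rot[16] = 0332$0133022103222312
  rot[17] = 332$01330221032223120
  rot[18] = 32$013302210322231203
  rot[19] = 2$0133022103222312033
  rot[20] = $01330221032223120332
Sorted (with $ < everything):
  sorted[0] = $01330221032223120332
  sorted[1] = 01330221032223120332$
  sorted[2] = 0221032223120332$0133
  sorted[3] = 032223120332$01330221
  sorted[4] = 0332$0133022103222312
  sorted[5] = 1032223120332$0133022
  sorted[6] = 120332$01330221032223
  sorted[7] = 1330221032223120332$0
  sorted[8] = 2$0133022103222312033
  sorted[9] = 20332$013302210322231
  sorted[10] = 21032223120332$013302
  sorted[11] = 221032223120332$01330
  sorted[12] = 2223120332$0133022103
  sorted[13] = 223120332$01330221032
  sorted[14] = 23120332$013302210322
  sorted[15] = 30221032223120332$013
  sorted[16] = 3120332$0133022103222
  sorted[17] = 32$013302210322231203
  sorted[18] = 32223120332$013302210
  sorted[19] = 330221032223120332$01
  sorted[20] = 332$01330221032223120
sorted[5] = 1032223120332$0133022

Answer: 1032223120332$0133022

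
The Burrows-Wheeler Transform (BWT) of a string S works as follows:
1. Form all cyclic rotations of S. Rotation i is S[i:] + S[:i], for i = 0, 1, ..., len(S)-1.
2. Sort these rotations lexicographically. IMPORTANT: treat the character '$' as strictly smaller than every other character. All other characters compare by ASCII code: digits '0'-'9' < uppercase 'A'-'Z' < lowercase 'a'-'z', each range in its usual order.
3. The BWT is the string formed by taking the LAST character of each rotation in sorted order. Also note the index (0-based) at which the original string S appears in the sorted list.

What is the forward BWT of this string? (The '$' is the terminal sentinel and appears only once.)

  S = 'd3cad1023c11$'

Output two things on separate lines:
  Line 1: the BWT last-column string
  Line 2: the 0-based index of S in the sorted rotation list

All 13 rotations (rotation i = S[i:]+S[:i]):
  rot[0] = d3cad1023c11$
  rot[1] = 3cad1023c11$d
  rot[2] = cad1023c11$d3
  rot[3] = ad1023c11$d3c
  rot[4] = d1023c11$d3ca
  rot[5] = 1023c11$d3cad
  rot[6] = 023c11$d3cad1
  rot[7] = 23c11$d3cad10
  rot[8] = 3c11$d3cad102
  rot[9] = c11$d3cad1023
  rot[10] = 11$d3cad1023c
  rot[11] = 1$d3cad1023c1
  rot[12] = $d3cad1023c11
Sorted (with $ < everything):
  sorted[0] = $d3cad1023c11  (last char: '1')
  sorted[1] = 023c11$d3cad1  (last char: '1')
  sorted[2] = 1$d3cad1023c1  (last char: '1')
  sorted[3] = 1023c11$d3cad  (last char: 'd')
  sorted[4] = 11$d3cad1023c  (last char: 'c')
  sorted[5] = 23c11$d3cad10  (last char: '0')
  sorted[6] = 3c11$d3cad102  (last char: '2')
  sorted[7] = 3cad1023c11$d  (last char: 'd')
  sorted[8] = ad1023c11$d3c  (last char: 'c')
  sorted[9] = c11$d3cad1023  (last char: '3')
  sorted[10] = cad1023c11$d3  (last char: '3')
  sorted[11] = d1023c11$d3ca  (last char: 'a')
  sorted[12] = d3cad1023c11$  (last char: '$')
Last column: 111dc02dc33a$
Original string S is at sorted index 12

Answer: 111dc02dc33a$
12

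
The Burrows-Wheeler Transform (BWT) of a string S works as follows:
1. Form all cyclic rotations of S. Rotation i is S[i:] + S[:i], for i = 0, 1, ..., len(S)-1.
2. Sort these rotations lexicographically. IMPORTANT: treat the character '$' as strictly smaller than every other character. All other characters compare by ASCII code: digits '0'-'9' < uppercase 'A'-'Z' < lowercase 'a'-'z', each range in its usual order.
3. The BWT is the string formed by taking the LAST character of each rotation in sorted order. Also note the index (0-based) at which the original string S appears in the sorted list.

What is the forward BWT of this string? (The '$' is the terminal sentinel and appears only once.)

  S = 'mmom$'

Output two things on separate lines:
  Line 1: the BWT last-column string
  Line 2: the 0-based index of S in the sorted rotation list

Answer: mo$mm
2

Derivation:
All 5 rotations (rotation i = S[i:]+S[:i]):
  rot[0] = mmom$
  rot[1] = mom$m
  rot[2] = om$mm
  rot[3] = m$mmo
  rot[4] = $mmom
Sorted (with $ < everything):
  sorted[0] = $mmom  (last char: 'm')
  sorted[1] = m$mmo  (last char: 'o')
  sorted[2] = mmom$  (last char: '$')
  sorted[3] = mom$m  (last char: 'm')
  sorted[4] = om$mm  (last char: 'm')
Last column: mo$mm
Original string S is at sorted index 2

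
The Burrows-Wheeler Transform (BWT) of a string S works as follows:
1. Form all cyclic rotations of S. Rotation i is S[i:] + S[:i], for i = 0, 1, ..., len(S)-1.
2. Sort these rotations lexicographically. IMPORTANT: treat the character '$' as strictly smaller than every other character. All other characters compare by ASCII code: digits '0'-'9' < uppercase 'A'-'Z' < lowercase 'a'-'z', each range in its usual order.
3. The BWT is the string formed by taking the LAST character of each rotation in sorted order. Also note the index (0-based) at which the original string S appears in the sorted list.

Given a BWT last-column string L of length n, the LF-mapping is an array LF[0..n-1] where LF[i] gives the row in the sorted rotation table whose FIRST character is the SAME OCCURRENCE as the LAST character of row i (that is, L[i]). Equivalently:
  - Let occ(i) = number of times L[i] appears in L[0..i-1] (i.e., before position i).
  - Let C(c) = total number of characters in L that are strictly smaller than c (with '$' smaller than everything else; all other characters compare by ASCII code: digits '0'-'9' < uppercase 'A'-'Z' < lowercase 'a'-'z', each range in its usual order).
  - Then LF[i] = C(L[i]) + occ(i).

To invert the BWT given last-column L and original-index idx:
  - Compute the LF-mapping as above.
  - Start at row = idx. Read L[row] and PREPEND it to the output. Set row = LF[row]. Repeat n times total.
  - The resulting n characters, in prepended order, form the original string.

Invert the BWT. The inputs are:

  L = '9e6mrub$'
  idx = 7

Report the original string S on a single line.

LF mapping: 2 4 1 5 6 7 3 0
Walk LF starting at row 7, prepending L[row]:
  step 1: row=7, L[7]='$', prepend. Next row=LF[7]=0
  step 2: row=0, L[0]='9', prepend. Next row=LF[0]=2
  step 3: row=2, L[2]='6', prepend. Next row=LF[2]=1
  step 4: row=1, L[1]='e', prepend. Next row=LF[1]=4
  step 5: row=4, L[4]='r', prepend. Next row=LF[4]=6
  step 6: row=6, L[6]='b', prepend. Next row=LF[6]=3
  step 7: row=3, L[3]='m', prepend. Next row=LF[3]=5
  step 8: row=5, L[5]='u', prepend. Next row=LF[5]=7
Reversed output: umbre69$

Answer: umbre69$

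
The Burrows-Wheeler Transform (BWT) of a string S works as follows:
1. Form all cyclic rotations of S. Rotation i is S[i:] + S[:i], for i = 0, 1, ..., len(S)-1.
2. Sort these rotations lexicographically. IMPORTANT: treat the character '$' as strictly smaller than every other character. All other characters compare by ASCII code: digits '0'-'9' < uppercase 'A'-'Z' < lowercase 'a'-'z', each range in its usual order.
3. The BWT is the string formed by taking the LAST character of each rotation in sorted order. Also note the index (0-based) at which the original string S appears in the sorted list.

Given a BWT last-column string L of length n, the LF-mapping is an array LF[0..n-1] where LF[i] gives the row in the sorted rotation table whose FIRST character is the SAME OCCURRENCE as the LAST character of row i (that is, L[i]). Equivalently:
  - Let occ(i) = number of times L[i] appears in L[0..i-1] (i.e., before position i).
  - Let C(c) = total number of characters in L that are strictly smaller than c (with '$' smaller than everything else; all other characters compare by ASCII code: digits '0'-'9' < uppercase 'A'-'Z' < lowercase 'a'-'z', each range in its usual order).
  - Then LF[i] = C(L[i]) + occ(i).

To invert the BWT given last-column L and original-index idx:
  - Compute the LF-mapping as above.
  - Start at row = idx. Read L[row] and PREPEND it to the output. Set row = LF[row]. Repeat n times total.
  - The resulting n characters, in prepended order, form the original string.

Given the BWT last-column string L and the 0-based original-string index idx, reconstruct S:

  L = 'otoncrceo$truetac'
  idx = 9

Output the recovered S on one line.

LF mapping: 8 13 9 7 2 11 3 5 10 0 14 12 16 6 15 1 4
Walk LF starting at row 9, prepending L[row]:
  step 1: row=9, L[9]='$', prepend. Next row=LF[9]=0
  step 2: row=0, L[0]='o', prepend. Next row=LF[0]=8
  step 3: row=8, L[8]='o', prepend. Next row=LF[8]=10
  step 4: row=10, L[10]='t', prepend. Next row=LF[10]=14
  step 5: row=14, L[14]='t', prepend. Next row=LF[14]=15
  step 6: row=15, L[15]='a', prepend. Next row=LF[15]=1
  step 7: row=1, L[1]='t', prepend. Next row=LF[1]=13
  step 8: row=13, L[13]='e', prepend. Next row=LF[13]=6
  step 9: row=6, L[6]='c', prepend. Next row=LF[6]=3
  step 10: row=3, L[3]='n', prepend. Next row=LF[3]=7
  step 11: row=7, L[7]='e', prepend. Next row=LF[7]=5
  step 12: row=5, L[5]='r', prepend. Next row=LF[5]=11
  step 13: row=11, L[11]='r', prepend. Next row=LF[11]=12
  step 14: row=12, L[12]='u', prepend. Next row=LF[12]=16
  step 15: row=16, L[16]='c', prepend. Next row=LF[16]=4
  step 16: row=4, L[4]='c', prepend. Next row=LF[4]=2
  step 17: row=2, L[2]='o', prepend. Next row=LF[2]=9
Reversed output: occurrencetattoo$

Answer: occurrencetattoo$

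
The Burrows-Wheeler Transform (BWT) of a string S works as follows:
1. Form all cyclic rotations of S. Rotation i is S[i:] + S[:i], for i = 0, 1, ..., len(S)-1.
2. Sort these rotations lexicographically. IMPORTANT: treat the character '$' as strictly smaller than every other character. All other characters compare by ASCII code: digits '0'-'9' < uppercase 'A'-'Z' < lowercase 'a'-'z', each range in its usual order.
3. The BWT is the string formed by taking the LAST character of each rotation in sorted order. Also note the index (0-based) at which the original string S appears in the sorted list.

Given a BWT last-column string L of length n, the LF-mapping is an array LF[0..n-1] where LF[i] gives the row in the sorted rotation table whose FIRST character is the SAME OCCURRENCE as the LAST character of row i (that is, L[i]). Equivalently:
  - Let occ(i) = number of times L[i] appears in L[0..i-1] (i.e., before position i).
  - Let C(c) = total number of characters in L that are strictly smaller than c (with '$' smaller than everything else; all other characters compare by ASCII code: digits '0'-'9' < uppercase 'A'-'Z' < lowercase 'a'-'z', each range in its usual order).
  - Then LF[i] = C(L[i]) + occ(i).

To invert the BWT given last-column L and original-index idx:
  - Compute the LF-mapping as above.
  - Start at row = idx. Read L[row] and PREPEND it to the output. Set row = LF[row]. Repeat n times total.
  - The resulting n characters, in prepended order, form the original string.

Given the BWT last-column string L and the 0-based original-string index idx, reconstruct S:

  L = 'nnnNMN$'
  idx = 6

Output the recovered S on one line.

Answer: nNNnMn$

Derivation:
LF mapping: 4 5 6 2 1 3 0
Walk LF starting at row 6, prepending L[row]:
  step 1: row=6, L[6]='$', prepend. Next row=LF[6]=0
  step 2: row=0, L[0]='n', prepend. Next row=LF[0]=4
  step 3: row=4, L[4]='M', prepend. Next row=LF[4]=1
  step 4: row=1, L[1]='n', prepend. Next row=LF[1]=5
  step 5: row=5, L[5]='N', prepend. Next row=LF[5]=3
  step 6: row=3, L[3]='N', prepend. Next row=LF[3]=2
  step 7: row=2, L[2]='n', prepend. Next row=LF[2]=6
Reversed output: nNNnMn$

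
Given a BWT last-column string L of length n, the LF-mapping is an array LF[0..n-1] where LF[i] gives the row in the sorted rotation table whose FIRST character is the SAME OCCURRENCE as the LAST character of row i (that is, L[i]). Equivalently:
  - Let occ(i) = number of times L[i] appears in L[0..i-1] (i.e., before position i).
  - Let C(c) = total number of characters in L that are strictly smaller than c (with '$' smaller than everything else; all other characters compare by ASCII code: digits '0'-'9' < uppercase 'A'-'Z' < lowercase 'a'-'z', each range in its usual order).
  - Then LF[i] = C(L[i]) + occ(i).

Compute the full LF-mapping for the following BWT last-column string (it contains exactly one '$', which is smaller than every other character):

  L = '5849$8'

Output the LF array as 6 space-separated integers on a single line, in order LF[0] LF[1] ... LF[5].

Answer: 2 3 1 5 0 4

Derivation:
Char counts: '$':1, '4':1, '5':1, '8':2, '9':1
C (first-col start): C('$')=0, C('4')=1, C('5')=2, C('8')=3, C('9')=5
L[0]='5': occ=0, LF[0]=C('5')+0=2+0=2
L[1]='8': occ=0, LF[1]=C('8')+0=3+0=3
L[2]='4': occ=0, LF[2]=C('4')+0=1+0=1
L[3]='9': occ=0, LF[3]=C('9')+0=5+0=5
L[4]='$': occ=0, LF[4]=C('$')+0=0+0=0
L[5]='8': occ=1, LF[5]=C('8')+1=3+1=4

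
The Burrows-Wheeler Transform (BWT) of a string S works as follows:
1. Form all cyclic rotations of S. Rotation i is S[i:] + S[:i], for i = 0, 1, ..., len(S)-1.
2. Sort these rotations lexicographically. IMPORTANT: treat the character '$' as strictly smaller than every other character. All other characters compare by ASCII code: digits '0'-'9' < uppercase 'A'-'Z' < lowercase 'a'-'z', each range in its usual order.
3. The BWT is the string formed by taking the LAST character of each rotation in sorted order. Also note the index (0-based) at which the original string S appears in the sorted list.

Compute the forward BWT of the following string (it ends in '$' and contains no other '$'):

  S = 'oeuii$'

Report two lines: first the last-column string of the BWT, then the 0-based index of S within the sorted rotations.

All 6 rotations (rotation i = S[i:]+S[:i]):
  rot[0] = oeuii$
  rot[1] = euii$o
  rot[2] = uii$oe
  rot[3] = ii$oeu
  rot[4] = i$oeui
  rot[5] = $oeuii
Sorted (with $ < everything):
  sorted[0] = $oeuii  (last char: 'i')
  sorted[1] = euii$o  (last char: 'o')
  sorted[2] = i$oeui  (last char: 'i')
  sorted[3] = ii$oeu  (last char: 'u')
  sorted[4] = oeuii$  (last char: '$')
  sorted[5] = uii$oe  (last char: 'e')
Last column: ioiu$e
Original string S is at sorted index 4

Answer: ioiu$e
4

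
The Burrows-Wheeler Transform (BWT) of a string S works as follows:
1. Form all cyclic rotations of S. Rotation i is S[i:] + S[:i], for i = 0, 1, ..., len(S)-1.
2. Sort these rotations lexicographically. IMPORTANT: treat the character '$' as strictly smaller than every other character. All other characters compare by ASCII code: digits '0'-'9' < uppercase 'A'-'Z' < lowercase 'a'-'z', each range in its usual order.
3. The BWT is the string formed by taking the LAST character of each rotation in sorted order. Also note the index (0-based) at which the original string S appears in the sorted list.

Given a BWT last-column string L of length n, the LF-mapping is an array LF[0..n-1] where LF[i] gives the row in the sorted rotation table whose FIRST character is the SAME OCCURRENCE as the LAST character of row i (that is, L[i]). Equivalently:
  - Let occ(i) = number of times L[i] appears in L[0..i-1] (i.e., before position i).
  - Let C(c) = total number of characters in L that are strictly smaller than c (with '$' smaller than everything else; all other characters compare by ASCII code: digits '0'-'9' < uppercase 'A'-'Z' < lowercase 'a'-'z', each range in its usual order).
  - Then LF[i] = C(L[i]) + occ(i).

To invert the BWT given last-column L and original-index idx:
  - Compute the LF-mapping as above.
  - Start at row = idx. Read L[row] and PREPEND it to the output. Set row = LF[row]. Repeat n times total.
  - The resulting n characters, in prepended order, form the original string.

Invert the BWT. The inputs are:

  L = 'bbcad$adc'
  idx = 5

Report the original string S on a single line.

LF mapping: 3 4 5 1 7 0 2 8 6
Walk LF starting at row 5, prepending L[row]:
  step 1: row=5, L[5]='$', prepend. Next row=LF[5]=0
  step 2: row=0, L[0]='b', prepend. Next row=LF[0]=3
  step 3: row=3, L[3]='a', prepend. Next row=LF[3]=1
  step 4: row=1, L[1]='b', prepend. Next row=LF[1]=4
  step 5: row=4, L[4]='d', prepend. Next row=LF[4]=7
  step 6: row=7, L[7]='d', prepend. Next row=LF[7]=8
  step 7: row=8, L[8]='c', prepend. Next row=LF[8]=6
  step 8: row=6, L[6]='a', prepend. Next row=LF[6]=2
  step 9: row=2, L[2]='c', prepend. Next row=LF[2]=5
Reversed output: cacddbab$

Answer: cacddbab$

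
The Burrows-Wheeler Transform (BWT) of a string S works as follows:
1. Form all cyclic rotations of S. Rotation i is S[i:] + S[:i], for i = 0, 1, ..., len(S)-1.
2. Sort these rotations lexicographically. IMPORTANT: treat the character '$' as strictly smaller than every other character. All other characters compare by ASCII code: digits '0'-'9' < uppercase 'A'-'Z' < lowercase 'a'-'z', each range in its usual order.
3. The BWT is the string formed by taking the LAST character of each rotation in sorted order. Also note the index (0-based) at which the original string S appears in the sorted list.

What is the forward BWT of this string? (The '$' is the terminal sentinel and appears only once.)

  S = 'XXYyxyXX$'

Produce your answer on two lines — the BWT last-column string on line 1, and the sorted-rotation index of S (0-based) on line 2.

All 9 rotations (rotation i = S[i:]+S[:i]):
  rot[0] = XXYyxyXX$
  rot[1] = XYyxyXX$X
  rot[2] = YyxyXX$XX
  rot[3] = yxyXX$XXY
  rot[4] = xyXX$XXYy
  rot[5] = yXX$XXYyx
  rot[6] = XX$XXYyxy
  rot[7] = X$XXYyxyX
  rot[8] = $XXYyxyXX
Sorted (with $ < everything):
  sorted[0] = $XXYyxyXX  (last char: 'X')
  sorted[1] = X$XXYyxyX  (last char: 'X')
  sorted[2] = XX$XXYyxy  (last char: 'y')
  sorted[3] = XXYyxyXX$  (last char: '$')
  sorted[4] = XYyxyXX$X  (last char: 'X')
  sorted[5] = YyxyXX$XX  (last char: 'X')
  sorted[6] = xyXX$XXYy  (last char: 'y')
  sorted[7] = yXX$XXYyx  (last char: 'x')
  sorted[8] = yxyXX$XXY  (last char: 'Y')
Last column: XXy$XXyxY
Original string S is at sorted index 3

Answer: XXy$XXyxY
3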